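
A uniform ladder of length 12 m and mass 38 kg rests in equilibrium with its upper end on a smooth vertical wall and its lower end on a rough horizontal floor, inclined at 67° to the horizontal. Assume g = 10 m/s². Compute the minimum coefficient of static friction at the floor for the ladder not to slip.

μ_min ≈ 0.212

ΣF_y = 0: N_floor = 38×10 = 380 N.
Torques about the foot: N_wall · 12 sin 67° = 38×10×6 cos 67° → N_wall = 80.65 N.
ΣF_x = 0: f_floor = N_wall = 80.65 N.
μ_min = f_floor / N_floor = 80.65 / 380 = 0.2122.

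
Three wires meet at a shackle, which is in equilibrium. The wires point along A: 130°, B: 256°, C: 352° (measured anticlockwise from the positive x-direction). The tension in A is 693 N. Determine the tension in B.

Resolve: ΣF_x = 693 cos 130° + T_B cos 256° + T_C cos 352° = 0.
        ΣF_y = 693 sin 130° + T_B sin 256° + T_C sin 352° = 0.
The known terms sum to (-445.5, 530.9) N, so -0.2419 T_B + 0.9903 T_C = 445.5 and -0.9703 T_B − 0.1392 T_C = -530.9.
Solving simultaneously: T_B = 466.3 N, T_C = 563.7 N.

T_B ≈ 466 N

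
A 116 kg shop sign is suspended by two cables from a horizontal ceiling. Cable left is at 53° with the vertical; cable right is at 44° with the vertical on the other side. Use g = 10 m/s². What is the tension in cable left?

Angles from the horizontal: cable left is 90° − 53° = 37°, cable right is 90° − 44° = 46°.
Weight W = 116 × 10 = 1160 N acts straight down.
Horizontal: T_left cos 37° = T_right cos 46°  →  T_right = 1.15 T_left.
Vertical: T_left sin 37° + T_right sin 46° = 1160.
Substituting the horizontal relation into the vertical equation gives 1.429 T_left = 1160, so T_left = 811.9 N.

T_left ≈ 812 N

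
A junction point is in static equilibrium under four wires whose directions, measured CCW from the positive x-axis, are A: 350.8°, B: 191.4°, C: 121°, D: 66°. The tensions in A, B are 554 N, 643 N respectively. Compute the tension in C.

T_C ≈ 14 N

Resolve: ΣF_x = 554 cos 350.8° + 643 cos 191.4° + T_C cos 121° + T_D cos 66° = 0.
        ΣF_y = 554 sin 350.8° + 643 sin 191.4° + T_C sin 121° + T_D sin 66° = 0.
The known terms sum to (-83.44, -215.7) N, so -0.5150 T_C + 0.4067 T_D = 83.44 and 0.8572 T_C + 0.9135 T_D = 215.7.
Solving simultaneously: T_C = 14.03 N, T_D = 222.9 N.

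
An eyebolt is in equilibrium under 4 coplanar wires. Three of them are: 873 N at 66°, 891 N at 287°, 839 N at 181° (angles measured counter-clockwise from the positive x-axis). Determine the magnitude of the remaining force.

F ≈ 234 N

Sum the known components: ΣF_x = -223.3 N, ΣF_y = -69.18 N.
For equilibrium the remaining force must supply (−ΣF_x, −ΣF_y) = (223.3, 69.18) N.
Magnitude = √((223.3)² + (69.18)²) = 233.8 N; direction = atan2(69.18, 223.3) = 17.2°.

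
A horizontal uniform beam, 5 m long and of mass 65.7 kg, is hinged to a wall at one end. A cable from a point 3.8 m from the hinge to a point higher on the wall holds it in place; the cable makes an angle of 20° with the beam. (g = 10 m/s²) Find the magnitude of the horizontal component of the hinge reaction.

H_x ≈ 1190 N

Take torques about the hinge: T sin 20° · 3.8 = 65.7×10×2.5 = 1642.5 N·m.
So T = 1642.5 / (0.3420 × 3.8) = 1263.8 N.
ΣF_x = 0: H_x = T cos 20° = 1187.6 N.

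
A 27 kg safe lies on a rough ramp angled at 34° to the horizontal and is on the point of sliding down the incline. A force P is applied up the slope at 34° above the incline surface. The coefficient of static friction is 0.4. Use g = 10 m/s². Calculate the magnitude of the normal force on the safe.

On the verge of sliding down the incline, friction equals μN and acts up the slope.
Perpendicular: N + P sin 34° = W cos 34° = 223.8 N.
Along incline: P cos 34° + μN = W sin 34° with W sin 34° = 151 N.
Solving the pair for P and N: P = 101.5 N, N = 167.1 N (and f = μN = 66.83 N).

N ≈ 167 N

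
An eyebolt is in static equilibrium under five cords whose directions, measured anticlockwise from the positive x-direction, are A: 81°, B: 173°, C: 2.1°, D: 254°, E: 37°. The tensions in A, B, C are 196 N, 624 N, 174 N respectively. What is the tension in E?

T_E ≈ 789 N

Resolve: ΣF_x = 196 cos 81° + 624 cos 173° + 174 cos 2.1° + T_D cos 254° + T_E cos 37° = 0.
        ΣF_y = 196 sin 81° + 624 sin 173° + 174 sin 2.1° + T_D sin 254° + T_E sin 37° = 0.
The known terms sum to (-414.8, 276) N, so -0.2756 T_D + 0.7986 T_E = 414.8 and -0.9613 T_D + 0.6018 T_E = -276.
Solving simultaneously: T_D = 781.1 N, T_E = 789 N.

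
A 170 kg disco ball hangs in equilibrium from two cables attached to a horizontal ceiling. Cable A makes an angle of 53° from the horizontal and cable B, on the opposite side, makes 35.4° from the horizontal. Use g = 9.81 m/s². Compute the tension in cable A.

Weight W = 170 × 9.81 = 1668 N acts straight down.
Horizontal: T_A cos 53° = T_B cos 35.4°  →  T_B = 0.7383 T_A.
Vertical: T_A sin 53° + T_B sin 35.4° = 1668.
Substituting the horizontal relation into the vertical equation gives 1.226 T_A = 1668, so T_A = 1360 N.

T_A ≈ 1360 N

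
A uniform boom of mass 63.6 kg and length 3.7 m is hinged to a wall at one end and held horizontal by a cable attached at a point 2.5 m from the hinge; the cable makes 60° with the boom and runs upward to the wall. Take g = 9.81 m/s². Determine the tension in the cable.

T ≈ 533 N

Take torques about the hinge: T sin 60° · 2.5 = 63.6×9.81×1.85 = 1154.2 N·m.
So T = 1154.2 / (0.8660 × 2.5) = 533.12 N.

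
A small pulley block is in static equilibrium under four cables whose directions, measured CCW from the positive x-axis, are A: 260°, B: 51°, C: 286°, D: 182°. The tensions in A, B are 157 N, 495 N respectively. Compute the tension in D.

T_D ≈ 347 N

Resolve: ΣF_x = 157 cos 260° + 495 cos 51° + T_C cos 286° + T_D cos 182° = 0.
        ΣF_y = 157 sin 260° + 495 sin 51° + T_C sin 286° + T_D sin 182° = 0.
The known terms sum to (284.3, 230.1) N, so 0.2756 T_C − 0.9994 T_D = -284.3 and -0.9613 T_C − 0.0349 T_D = -230.1.
Solving simultaneously: T_C = 226.7 N, T_D = 347 N.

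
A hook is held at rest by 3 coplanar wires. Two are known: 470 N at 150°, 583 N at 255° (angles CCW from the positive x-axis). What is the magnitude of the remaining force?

F ≈ 647 N

Sum the known components: ΣF_x = -557.9 N, ΣF_y = -328.1 N.
For equilibrium the remaining force must supply (−ΣF_x, −ΣF_y) = (557.9, 328.1) N.
Magnitude = √((557.9)² + (328.1)²) = 647.3 N; direction = atan2(328.1, 557.9) = 30.5°.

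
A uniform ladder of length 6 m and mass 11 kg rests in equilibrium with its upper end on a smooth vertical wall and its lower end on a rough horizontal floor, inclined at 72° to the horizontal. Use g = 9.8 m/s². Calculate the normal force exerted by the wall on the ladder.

N_wall ≈ 17.5 N

Torques about the foot: N_wall · 6 sin 72° = 11×9.8×3 cos 72° → N_wall = 17.513 N.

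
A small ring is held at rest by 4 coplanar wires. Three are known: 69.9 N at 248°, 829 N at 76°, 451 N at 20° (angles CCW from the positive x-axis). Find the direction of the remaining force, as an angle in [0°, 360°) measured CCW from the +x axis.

θ ≈ 236°

Sum the known components: ΣF_x = 598.2 N, ΣF_y = 893.8 N.
For equilibrium the remaining force must supply (−ΣF_x, −ΣF_y) = (-598.2, -893.8) N.
Magnitude = √((-598.2)² + (-893.8)²) = 1076 N; direction = atan2(-893.8, -598.2) = 236.2°.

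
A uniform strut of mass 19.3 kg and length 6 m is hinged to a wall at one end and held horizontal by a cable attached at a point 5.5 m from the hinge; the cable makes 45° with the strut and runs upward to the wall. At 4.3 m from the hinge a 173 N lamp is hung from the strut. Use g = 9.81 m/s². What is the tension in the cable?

Take torques about the hinge: T sin 45° · 5.5 = 19.3×9.81×3 + 173×4.3 = 1311.9 N·m.
So T = 1311.9 / (0.7071 × 5.5) = 337.33 N.

T ≈ 337 N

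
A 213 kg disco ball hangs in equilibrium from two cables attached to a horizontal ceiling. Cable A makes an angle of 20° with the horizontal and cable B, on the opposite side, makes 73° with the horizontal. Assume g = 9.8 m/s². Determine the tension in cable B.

Weight W = 213 × 9.8 = 2087 N acts straight down.
Horizontal: T_A cos 20° = T_B cos 73°  →  T_A = 0.3111 T_B.
Vertical: T_A sin 20° + T_B sin 73° = 2087.
Substituting the horizontal relation into the vertical equation gives 1.063 T_B = 2087, so T_B = 1964 N.

T_B ≈ 1960 N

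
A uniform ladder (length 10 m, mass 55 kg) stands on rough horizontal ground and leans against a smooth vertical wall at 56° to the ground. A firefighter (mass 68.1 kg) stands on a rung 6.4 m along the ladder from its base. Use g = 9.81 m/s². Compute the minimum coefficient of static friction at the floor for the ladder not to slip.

ΣF_y = 0: N_floor = 55×9.81 + 68.1×9.81 = 1207.6 N.
Torques about the foot: N_wall · 10 sin 56° = 55×9.81×5 cos 56° + 68.1×9.81×6.4 cos 56° → N_wall = 470.36 N.
ΣF_x = 0: f_floor = N_wall = 470.36 N.
μ_min = f_floor / N_floor = 470.36 / 1207.6 = 0.3895.

μ_min ≈ 0.389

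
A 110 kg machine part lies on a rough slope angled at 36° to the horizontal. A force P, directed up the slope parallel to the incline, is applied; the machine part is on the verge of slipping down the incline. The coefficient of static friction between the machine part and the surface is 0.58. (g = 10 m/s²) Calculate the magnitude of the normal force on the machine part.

N ≈ 890 N

On the verge of sliding down the incline, friction equals μN and acts up the slope.
Perpendicular: N + P sin 0° = W cos 36° = 889.9 N.
Along incline: P cos 0° + μN = W sin 36° with W sin 36° = 646.6 N.
Solving the pair for P and N: P = 130.4 N, N = 889.9 N (and f = μN = 516.2 N).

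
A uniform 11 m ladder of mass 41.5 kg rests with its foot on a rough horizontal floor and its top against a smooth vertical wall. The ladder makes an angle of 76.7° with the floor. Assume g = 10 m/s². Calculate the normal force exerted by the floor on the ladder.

ΣF_y = 0: N_floor = 41.5×10 = 415 N.

N_floor ≈ 415 N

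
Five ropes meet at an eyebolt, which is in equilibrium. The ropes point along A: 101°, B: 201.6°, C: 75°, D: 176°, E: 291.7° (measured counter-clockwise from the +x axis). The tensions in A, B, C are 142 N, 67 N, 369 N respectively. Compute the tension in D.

Resolve: ΣF_x = 142 cos 101° + 67 cos 201.6° + 369 cos 75° + T_D cos 176° + T_E cos 291.7° = 0.
        ΣF_y = 142 sin 101° + 67 sin 201.6° + 369 sin 75° + T_D sin 176° + T_E sin 291.7° = 0.
The known terms sum to (6.114, 471.2) N, so -0.9976 T_D + 0.3697 T_E = -6.114 and 0.0698 T_D − 0.9291 T_E = -471.2.
Solving simultaneously: T_D = 199.6 N, T_E = 522.1 N.

T_D ≈ 200 N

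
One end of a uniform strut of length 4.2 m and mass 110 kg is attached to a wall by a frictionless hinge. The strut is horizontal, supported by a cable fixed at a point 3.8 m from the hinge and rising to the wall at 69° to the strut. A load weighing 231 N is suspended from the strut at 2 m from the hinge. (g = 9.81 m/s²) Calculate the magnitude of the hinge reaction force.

Take torques about the hinge: T sin 69° · 3.8 = 110×9.81×2.1 + 231×2 = 2728.1 N·m.
So T = 2728.1 / (0.9336 × 3.8) = 769 N.
ΣF_x = 0: H_x = T cos 69° = 275.59 N.
ΣF_y = 0: H_y = (110×9.81 + 231) − T sin 69° = 1310.1 − 717.92 = 592.18 N.
|H| = √(H_x² + H_y²) = √((275.59)² + (592.18)²) = 653.16 N.

|H| ≈ 653 N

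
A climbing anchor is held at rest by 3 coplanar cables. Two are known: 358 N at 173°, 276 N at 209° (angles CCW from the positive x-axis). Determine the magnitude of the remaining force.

F ≈ 604 N

Sum the known components: ΣF_x = -596.7 N, ΣF_y = -90.18 N.
For equilibrium the remaining force must supply (−ΣF_x, −ΣF_y) = (596.7, 90.18) N.
Magnitude = √((596.7)² + (90.18)²) = 603.5 N; direction = atan2(90.18, 596.7) = 8.6°.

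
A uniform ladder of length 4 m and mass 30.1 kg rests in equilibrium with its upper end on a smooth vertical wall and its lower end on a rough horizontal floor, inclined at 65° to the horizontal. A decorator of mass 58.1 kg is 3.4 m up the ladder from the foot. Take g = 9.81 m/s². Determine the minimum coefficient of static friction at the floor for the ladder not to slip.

μ_min ≈ 0.341

ΣF_y = 0: N_floor = 30.1×9.81 + 58.1×9.81 = 865.24 N.
Torques about the foot: N_wall · 4 sin 65° = 30.1×9.81×2 cos 65° + 58.1×9.81×3.4 cos 65° → N_wall = 294.76 N.
ΣF_x = 0: f_floor = N_wall = 294.76 N.
μ_min = f_floor / N_floor = 294.76 / 865.24 = 0.3407.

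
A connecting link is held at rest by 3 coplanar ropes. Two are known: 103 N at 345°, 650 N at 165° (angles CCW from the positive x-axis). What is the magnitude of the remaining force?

F ≈ 547 N

Sum the known components: ΣF_x = -528.4 N, ΣF_y = 141.6 N.
For equilibrium the remaining force must supply (−ΣF_x, −ΣF_y) = (528.4, -141.6) N.
Magnitude = √((528.4)² + (-141.6)²) = 547 N; direction = atan2(-141.6, 528.4) = 345.0°.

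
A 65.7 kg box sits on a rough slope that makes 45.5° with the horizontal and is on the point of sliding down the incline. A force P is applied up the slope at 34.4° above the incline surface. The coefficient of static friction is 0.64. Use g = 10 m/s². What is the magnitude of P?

P ≈ 375 N

On the verge of sliding down the incline, friction equals μN and acts up the slope.
Perpendicular: N + P sin 34.4° = W cos 45.5° = 460.5 N.
Along incline: P cos 34.4° + μN = W sin 45.5° with W sin 45.5° = 468.6 N.
Solving the pair for P and N: P = 375.1 N, N = 248.6 N (and f = μN = 159.1 N).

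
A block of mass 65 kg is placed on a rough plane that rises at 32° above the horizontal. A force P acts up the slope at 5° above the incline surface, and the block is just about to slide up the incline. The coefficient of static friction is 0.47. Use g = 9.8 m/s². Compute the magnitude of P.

P ≈ 570 N

On the verge of sliding up the incline, friction equals μN and acts down the slope.
Perpendicular: N + P sin 5° = W cos 32° = 540.2 N.
Along incline: P cos 5° = W sin 32° + μN  with W sin 32° = 337.6 N.
Solving the pair for P and N: P = 570.3 N, N = 490.5 N (and f = μN = 230.5 N).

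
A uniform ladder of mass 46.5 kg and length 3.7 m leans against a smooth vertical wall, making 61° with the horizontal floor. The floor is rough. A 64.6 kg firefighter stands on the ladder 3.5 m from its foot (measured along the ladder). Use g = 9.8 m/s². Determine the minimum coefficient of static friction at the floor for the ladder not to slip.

μ_min ≈ 0.421

ΣF_y = 0: N_floor = 46.5×9.8 + 64.6×9.8 = 1088.8 N.
Torques about the foot: N_wall · 3.7 sin 61° = 46.5×9.8×1.85 cos 61° + 64.6×9.8×3.5 cos 61° → N_wall = 458.25 N.
ΣF_x = 0: f_floor = N_wall = 458.25 N.
μ_min = f_floor / N_floor = 458.25 / 1088.8 = 0.4209.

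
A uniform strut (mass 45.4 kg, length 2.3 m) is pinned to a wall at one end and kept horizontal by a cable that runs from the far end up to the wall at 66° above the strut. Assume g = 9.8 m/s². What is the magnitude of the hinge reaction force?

|H| ≈ 244 N

Take torques about the hinge: T sin 66° · 2.3 = 45.4×9.8×1.15 = 511.66 N·m.
So T = 511.66 / (0.9135 × 2.3) = 243.51 N.
ΣF_x = 0: H_x = T cos 66° = 99.046 N.
ΣF_y = 0: H_y = (45.4×9.8) − T sin 66° = 444.92 − 222.46 = 222.46 N.
|H| = √(H_x² + H_y²) = √((99.046)² + (222.46)²) = 243.51 N.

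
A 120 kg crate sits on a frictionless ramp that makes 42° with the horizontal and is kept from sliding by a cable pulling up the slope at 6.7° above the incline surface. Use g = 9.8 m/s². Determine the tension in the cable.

Take axes along and perpendicular to the incline. Weight components: W sin 42° = 786.9 N down-slope, W cos 42° = 873.9 N into the surface.
Along incline: T cos 6.7° = W sin 42° → T = 792.3 N.
Perpendicular: N = W cos 42° − T sin 6.7° = 781.5 N.

T ≈ 792 N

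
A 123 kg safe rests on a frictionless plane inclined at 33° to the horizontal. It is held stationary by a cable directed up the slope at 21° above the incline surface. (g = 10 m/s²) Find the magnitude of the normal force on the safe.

Take axes along and perpendicular to the incline. Weight components: W sin 33° = 669.9 N down-slope, W cos 33° = 1032 N into the surface.
Along incline: T cos 21° = W sin 33° → T = 717.6 N.
Perpendicular: N = W cos 33° − T sin 21° = 774.4 N.

N ≈ 774 N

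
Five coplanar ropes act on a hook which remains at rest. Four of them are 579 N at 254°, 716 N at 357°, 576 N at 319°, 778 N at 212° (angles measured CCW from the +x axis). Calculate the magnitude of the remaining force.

Sum the known components: ΣF_x = 330.4 N, ΣF_y = -1384 N.
For equilibrium the remaining force must supply (−ΣF_x, −ΣF_y) = (-330.4, 1384) N.
Magnitude = √((-330.4)² + (1384)²) = 1423 N; direction = atan2(1384, -330.4) = 103.4°.

F ≈ 1420 N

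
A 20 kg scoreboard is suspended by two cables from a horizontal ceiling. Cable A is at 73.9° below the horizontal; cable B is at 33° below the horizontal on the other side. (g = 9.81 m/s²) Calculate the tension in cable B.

T_B ≈ 56.9 N

Weight W = 20 × 9.81 = 196.2 N acts straight down.
Horizontal: T_A cos 73.9° = T_B cos 33°  →  T_A = 3.024 T_B.
Vertical: T_A sin 73.9° + T_B sin 33° = 196.2.
Substituting the horizontal relation into the vertical equation gives 3.45 T_B = 196.2, so T_B = 56.86 N.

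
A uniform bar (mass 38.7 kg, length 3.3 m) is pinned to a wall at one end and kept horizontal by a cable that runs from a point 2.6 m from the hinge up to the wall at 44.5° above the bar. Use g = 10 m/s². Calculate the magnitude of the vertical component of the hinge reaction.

Take torques about the hinge: T sin 44.5° · 2.6 = 38.7×10×1.65 = 638.55 N·m.
So T = 638.55 / (0.7009 × 2.6) = 350.4 N.
ΣF_y = 0: H_y = (38.7×10) − T sin 44.5° = 387 − 245.6 = 141.4 N.

|H_y| ≈ 141 N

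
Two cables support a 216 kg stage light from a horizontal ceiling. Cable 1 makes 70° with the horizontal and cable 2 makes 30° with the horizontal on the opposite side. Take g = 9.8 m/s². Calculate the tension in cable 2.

T_2 ≈ 735 N

Weight W = 216 × 9.8 = 2117 N acts straight down.
Horizontal: T_1 cos 70° = T_2 cos 30°  →  T_1 = 2.532 T_2.
Vertical: T_1 sin 70° + T_2 sin 30° = 2117.
Substituting the horizontal relation into the vertical equation gives 2.879 T_2 = 2117, so T_2 = 735.2 N.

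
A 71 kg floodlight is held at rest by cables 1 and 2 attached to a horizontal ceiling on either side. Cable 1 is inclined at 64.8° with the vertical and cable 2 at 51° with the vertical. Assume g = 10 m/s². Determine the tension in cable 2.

T_2 ≈ 714 N

Angles from the horizontal: cable 1 is 90° − 64.8° = 25.2°, cable 2 is 90° − 51° = 39°.
Weight W = 71 × 10 = 710 N acts straight down.
Horizontal: T_1 cos 25.2° = T_2 cos 39°  →  T_1 = 0.8589 T_2.
Vertical: T_1 sin 25.2° + T_2 sin 39° = 710.
Substituting the horizontal relation into the vertical equation gives 0.995 T_2 = 710, so T_2 = 713.6 N.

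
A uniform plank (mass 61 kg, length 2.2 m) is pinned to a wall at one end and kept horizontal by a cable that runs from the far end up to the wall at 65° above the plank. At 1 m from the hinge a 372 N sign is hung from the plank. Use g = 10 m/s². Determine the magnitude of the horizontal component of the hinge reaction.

Take torques about the hinge: T sin 65° · 2.2 = 61×10×1.1 + 372×1 = 1043 N·m.
So T = 1043 / (0.9063 × 2.2) = 523.1 N.
ΣF_x = 0: H_x = T cos 65° = 221.07 N.

H_x ≈ 221 N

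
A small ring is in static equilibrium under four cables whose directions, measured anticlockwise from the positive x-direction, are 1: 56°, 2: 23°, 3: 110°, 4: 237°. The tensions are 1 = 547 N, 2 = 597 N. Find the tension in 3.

T_3 ≈ 430 N

Resolve: ΣF_x = 547 cos 56° + 597 cos 23° + T_3 cos 110° + T_4 cos 237° = 0.
        ΣF_y = 547 sin 56° + 597 sin 23° + T_3 sin 110° + T_4 sin 237° = 0.
The known terms sum to (855.4, 686.8) N, so -0.3420 T_3 − 0.5446 T_4 = -855.4 and 0.9397 T_3 − 0.8387 T_4 = -686.8.
Solving simultaneously: T_3 = 430 N, T_4 = 1301 N.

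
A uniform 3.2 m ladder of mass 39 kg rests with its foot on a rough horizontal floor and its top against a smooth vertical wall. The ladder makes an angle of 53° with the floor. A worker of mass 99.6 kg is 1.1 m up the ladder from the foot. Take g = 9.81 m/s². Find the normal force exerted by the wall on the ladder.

Torques about the foot: N_wall · 3.2 sin 53° = 39×9.81×1.6 cos 53° + 99.6×9.81×1.1 cos 53° → N_wall = 397.25 N.

N_wall ≈ 397 N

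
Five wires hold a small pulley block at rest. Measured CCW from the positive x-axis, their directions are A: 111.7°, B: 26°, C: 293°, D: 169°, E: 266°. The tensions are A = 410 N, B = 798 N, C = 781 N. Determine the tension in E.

Resolve: ΣF_x = 410 cos 111.7° + 798 cos 26° + 781 cos 293° + T_D cos 169° + T_E cos 266° = 0.
        ΣF_y = 410 sin 111.7° + 798 sin 26° + 781 sin 293° + T_D sin 169° + T_E sin 266° = 0.
The known terms sum to (870.8, 11.85) N, so -0.9816 T_D − 0.0698 T_E = -870.8 and 0.1908 T_D − 0.9976 T_E = -11.85.
Solving simultaneously: T_D = 874.4 N, T_E = 179.1 N.

T_E ≈ 179 N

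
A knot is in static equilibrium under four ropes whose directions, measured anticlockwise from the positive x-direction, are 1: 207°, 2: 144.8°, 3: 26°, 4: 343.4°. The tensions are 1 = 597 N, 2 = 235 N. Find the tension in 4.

Resolve: ΣF_x = 597 cos 207° + 235 cos 144.8° + T_3 cos 26° + T_4 cos 343.4° = 0.
        ΣF_y = 597 sin 207° + 235 sin 144.8° + T_3 sin 26° + T_4 sin 343.4° = 0.
The known terms sum to (-724, -135.6) N, so 0.8988 T_3 + 0.9583 T_4 = 724 and 0.4384 T_3 − 0.2857 T_4 = 135.6.
Solving simultaneously: T_3 = 497.5 N, T_4 = 288.8 N.

T_4 ≈ 289 N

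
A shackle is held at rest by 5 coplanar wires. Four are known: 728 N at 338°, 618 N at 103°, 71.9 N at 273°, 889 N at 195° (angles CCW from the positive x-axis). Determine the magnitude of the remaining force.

F ≈ 320 N

Sum the known components: ΣF_x = -319 N, ΣF_y = 27.56 N.
For equilibrium the remaining force must supply (−ΣF_x, −ΣF_y) = (319, -27.56) N.
Magnitude = √((319)² + (-27.56)²) = 320.2 N; direction = atan2(-27.56, 319) = 355.1°.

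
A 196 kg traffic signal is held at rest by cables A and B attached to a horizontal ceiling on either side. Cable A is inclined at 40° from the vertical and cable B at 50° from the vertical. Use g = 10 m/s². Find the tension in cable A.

T_A ≈ 1500 N

Angles from the horizontal: cable A is 90° − 40° = 50°, cable B is 90° − 50° = 40°.
Weight W = 196 × 10 = 1960 N acts straight down.
Horizontal: T_A cos 50° = T_B cos 40°  →  T_B = 0.8391 T_A.
Vertical: T_A sin 50° + T_B sin 40° = 1960.
Substituting the horizontal relation into the vertical equation gives 1.305 T_A = 1960, so T_A = 1501 N.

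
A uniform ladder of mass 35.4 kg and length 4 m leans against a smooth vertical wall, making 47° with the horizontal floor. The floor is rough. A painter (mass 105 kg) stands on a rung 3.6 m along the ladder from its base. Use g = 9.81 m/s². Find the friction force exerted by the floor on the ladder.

Torques about the foot: N_wall · 4 sin 47° = 35.4×9.81×2 cos 47° + 105×9.81×3.6 cos 47° → N_wall = 1026.4 N.
ΣF_x = 0: f_floor = N_wall = 1026.4 N.

f ≈ 1030 N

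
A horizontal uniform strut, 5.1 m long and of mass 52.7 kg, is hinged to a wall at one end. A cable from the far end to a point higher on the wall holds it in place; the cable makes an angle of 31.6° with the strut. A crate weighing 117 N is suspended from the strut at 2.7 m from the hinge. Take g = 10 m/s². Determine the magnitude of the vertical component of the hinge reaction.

Take torques about the hinge: T sin 31.6° · 5.1 = 52.7×10×2.55 + 117×2.7 = 1659.8 N·m.
So T = 1659.8 / (0.5240 × 5.1) = 621.09 N.
ΣF_y = 0: H_y = (52.7×10 + 117) − T sin 31.6° = 644 − 325.44 = 318.56 N.

|H_y| ≈ 319 N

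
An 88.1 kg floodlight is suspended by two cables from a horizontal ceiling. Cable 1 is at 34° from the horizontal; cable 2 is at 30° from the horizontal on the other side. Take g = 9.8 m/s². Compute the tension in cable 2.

Weight W = 88.1 × 9.8 = 863.4 N acts straight down.
Horizontal: T_1 cos 34° = T_2 cos 30°  →  T_1 = 1.045 T_2.
Vertical: T_1 sin 34° + T_2 sin 30° = 863.4.
Substituting the horizontal relation into the vertical equation gives 1.084 T_2 = 863.4, so T_2 = 796.4 N.

T_2 ≈ 796 N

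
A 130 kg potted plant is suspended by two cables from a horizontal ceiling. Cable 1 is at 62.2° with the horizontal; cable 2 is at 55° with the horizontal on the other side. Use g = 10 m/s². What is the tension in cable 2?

Weight W = 130 × 10 = 1300 N acts straight down.
Horizontal: T_1 cos 62.2° = T_2 cos 55°  →  T_1 = 1.23 T_2.
Vertical: T_1 sin 62.2° + T_2 sin 55° = 1300.
Substituting the horizontal relation into the vertical equation gives 1.907 T_2 = 1300, so T_2 = 681.7 N.

T_2 ≈ 682 N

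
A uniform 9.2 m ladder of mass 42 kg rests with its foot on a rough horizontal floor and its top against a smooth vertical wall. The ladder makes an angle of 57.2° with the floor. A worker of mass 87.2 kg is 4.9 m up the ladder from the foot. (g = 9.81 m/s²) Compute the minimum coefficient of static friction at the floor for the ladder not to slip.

ΣF_y = 0: N_floor = 42×9.81 + 87.2×9.81 = 1267.5 N.
Torques about the foot: N_wall · 9.2 sin 57.2° = 42×9.81×4.6 cos 57.2° + 87.2×9.81×4.9 cos 57.2° → N_wall = 426.39 N.
ΣF_x = 0: f_floor = N_wall = 426.39 N.
μ_min = f_floor / N_floor = 426.39 / 1267.5 = 0.3364.

μ_min ≈ 0.336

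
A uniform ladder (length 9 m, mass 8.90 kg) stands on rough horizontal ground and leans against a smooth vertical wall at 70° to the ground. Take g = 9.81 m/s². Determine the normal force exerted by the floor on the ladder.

ΣF_y = 0: N_floor = 8.90×9.81 = 87.309 N.

N_floor ≈ 87.3 N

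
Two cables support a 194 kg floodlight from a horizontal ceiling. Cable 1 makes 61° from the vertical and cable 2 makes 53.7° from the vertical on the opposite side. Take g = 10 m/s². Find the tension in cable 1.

T_1 ≈ 1720 N

Angles from the horizontal: cable 1 is 90° − 61° = 29°, cable 2 is 90° − 53.7° = 36.3°.
Weight W = 194 × 10 = 1940 N acts straight down.
Horizontal: T_1 cos 29° = T_2 cos 36.3°  →  T_2 = 1.085 T_1.
Vertical: T_1 sin 29° + T_2 sin 36.3° = 1940.
Substituting the horizontal relation into the vertical equation gives 1.127 T_1 = 1940, so T_1 = 1721 N.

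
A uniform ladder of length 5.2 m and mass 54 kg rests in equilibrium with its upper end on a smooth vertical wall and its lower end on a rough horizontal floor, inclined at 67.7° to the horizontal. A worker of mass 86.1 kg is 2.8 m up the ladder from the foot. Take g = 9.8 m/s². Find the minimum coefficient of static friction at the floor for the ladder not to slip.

μ_min ≈ 0.215

ΣF_y = 0: N_floor = 54×9.8 + 86.1×9.8 = 1373 N.
Torques about the foot: N_wall · 5.2 sin 67.7° = 54×9.8×2.6 cos 67.7° + 86.1×9.8×2.8 cos 67.7° → N_wall = 294.86 N.
ΣF_x = 0: f_floor = N_wall = 294.86 N.
μ_min = f_floor / N_floor = 294.86 / 1373 = 0.2148.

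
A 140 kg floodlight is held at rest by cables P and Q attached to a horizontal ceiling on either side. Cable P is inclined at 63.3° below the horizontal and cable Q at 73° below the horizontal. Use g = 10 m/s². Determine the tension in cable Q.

Weight W = 140 × 10 = 1400 N acts straight down.
Horizontal: T_P cos 63.3° = T_Q cos 73°  →  T_P = 0.6507 T_Q.
Vertical: T_P sin 63.3° + T_Q sin 73° = 1400.
Substituting the horizontal relation into the vertical equation gives 1.538 T_Q = 1400, so T_Q = 910.5 N.

T_Q ≈ 910 N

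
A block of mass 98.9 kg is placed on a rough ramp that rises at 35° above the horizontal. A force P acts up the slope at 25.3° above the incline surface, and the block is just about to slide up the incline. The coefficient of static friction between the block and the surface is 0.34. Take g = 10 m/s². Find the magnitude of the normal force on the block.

N ≈ 467 N

On the verge of sliding up the incline, friction equals μN and acts down the slope.
Perpendicular: N + P sin 25.3° = W cos 35° = 810.1 N.
Along incline: P cos 25.3° = W sin 35° + μN  with W sin 35° = 567.3 N.
Solving the pair for P and N: P = 803.1 N, N = 466.9 N (and f = μN = 158.8 N).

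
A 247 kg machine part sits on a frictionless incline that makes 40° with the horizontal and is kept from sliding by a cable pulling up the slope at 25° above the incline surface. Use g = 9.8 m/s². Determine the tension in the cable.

Take axes along and perpendicular to the incline. Weight components: W sin 40° = 1556 N down-slope, W cos 40° = 1854 N into the surface.
Along incline: T cos 25° = W sin 40° → T = 1717 N.
Perpendicular: N = W cos 40° − T sin 25° = 1129 N.

T ≈ 1720 N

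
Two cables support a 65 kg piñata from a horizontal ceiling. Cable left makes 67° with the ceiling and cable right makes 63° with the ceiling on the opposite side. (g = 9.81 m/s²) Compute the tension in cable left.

Weight W = 65 × 9.81 = 637.6 N acts straight down.
Horizontal: T_left cos 67° = T_right cos 63°  →  T_right = 0.8607 T_left.
Vertical: T_left sin 67° + T_right sin 63° = 637.6.
Substituting the horizontal relation into the vertical equation gives 1.687 T_left = 637.6, so T_left = 377.9 N.

T_left ≈ 378 N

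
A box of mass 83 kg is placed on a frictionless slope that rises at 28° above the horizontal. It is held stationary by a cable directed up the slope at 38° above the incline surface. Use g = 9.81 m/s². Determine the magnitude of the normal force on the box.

Take axes along and perpendicular to the incline. Weight components: W sin 28° = 382.3 N down-slope, W cos 28° = 718.9 N into the surface.
Along incline: T cos 38° = W sin 28° → T = 485.1 N.
Perpendicular: N = W cos 28° − T sin 38° = 420.3 N.

N ≈ 420 N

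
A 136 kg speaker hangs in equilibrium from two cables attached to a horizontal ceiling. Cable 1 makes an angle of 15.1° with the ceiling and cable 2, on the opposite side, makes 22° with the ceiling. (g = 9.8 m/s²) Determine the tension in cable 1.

Weight W = 136 × 9.8 = 1333 N acts straight down.
Horizontal: T_1 cos 15.1° = T_2 cos 22°  →  T_2 = 1.041 T_1.
Vertical: T_1 sin 15.1° + T_2 sin 22° = 1333.
Substituting the horizontal relation into the vertical equation gives 0.6506 T_1 = 1333, so T_1 = 2049 N.

T_1 ≈ 2050 N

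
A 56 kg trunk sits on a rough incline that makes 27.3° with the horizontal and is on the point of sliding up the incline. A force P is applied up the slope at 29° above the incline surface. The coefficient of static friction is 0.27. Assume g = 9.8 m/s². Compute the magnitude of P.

On the verge of sliding up the incline, friction equals μN and acts down the slope.
Perpendicular: N + P sin 29° = W cos 27.3° = 487.7 N.
Along incline: P cos 29° = W sin 27.3° + μN  with W sin 27.3° = 251.7 N.
Solving the pair for P and N: P = 381.3 N, N = 302.8 N (and f = μN = 81.76 N).

P ≈ 381 N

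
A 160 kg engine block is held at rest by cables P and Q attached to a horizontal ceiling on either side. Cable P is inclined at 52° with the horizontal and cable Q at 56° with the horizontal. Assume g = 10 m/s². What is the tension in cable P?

Weight W = 160 × 10 = 1600 N acts straight down.
Horizontal: T_P cos 52° = T_Q cos 56°  →  T_Q = 1.101 T_P.
Vertical: T_P sin 52° + T_Q sin 56° = 1600.
Substituting the horizontal relation into the vertical equation gives 1.701 T_P = 1600, so T_P = 940.8 N.

T_P ≈ 941 N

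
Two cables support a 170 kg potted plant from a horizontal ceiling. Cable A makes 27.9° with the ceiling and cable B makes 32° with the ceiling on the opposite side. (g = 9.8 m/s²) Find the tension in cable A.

T_A ≈ 1630 N

Weight W = 170 × 9.8 = 1666 N acts straight down.
Horizontal: T_A cos 27.9° = T_B cos 32°  →  T_B = 1.042 T_A.
Vertical: T_A sin 27.9° + T_B sin 32° = 1666.
Substituting the horizontal relation into the vertical equation gives 1.02 T_A = 1666, so T_A = 1633 N.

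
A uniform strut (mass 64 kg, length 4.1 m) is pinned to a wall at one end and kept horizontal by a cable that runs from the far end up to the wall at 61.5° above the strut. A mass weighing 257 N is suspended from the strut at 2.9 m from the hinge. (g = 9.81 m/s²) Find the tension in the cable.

Take torques about the hinge: T sin 61.5° · 4.1 = 64×9.81×2.05 + 257×2.9 = 2032.4 N·m.
So T = 2032.4 / (0.8788 × 4.1) = 564.05 N.

T ≈ 564 N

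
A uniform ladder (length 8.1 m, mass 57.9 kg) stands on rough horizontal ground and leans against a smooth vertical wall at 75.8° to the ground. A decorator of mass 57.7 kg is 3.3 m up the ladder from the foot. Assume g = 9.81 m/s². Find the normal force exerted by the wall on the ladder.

Torques about the foot: N_wall · 8.1 sin 75.8° = 57.9×9.81×4.05 cos 75.8° + 57.7×9.81×3.3 cos 75.8° → N_wall = 130.22 N.

N_wall ≈ 130 N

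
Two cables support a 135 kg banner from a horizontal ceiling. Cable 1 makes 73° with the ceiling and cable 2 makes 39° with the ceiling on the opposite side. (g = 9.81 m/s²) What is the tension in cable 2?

Weight W = 135 × 9.81 = 1324 N acts straight down.
Horizontal: T_1 cos 73° = T_2 cos 39°  →  T_1 = 2.658 T_2.
Vertical: T_1 sin 73° + T_2 sin 39° = 1324.
Substituting the horizontal relation into the vertical equation gives 3.171 T_2 = 1324, so T_2 = 417.6 N.

T_2 ≈ 418 N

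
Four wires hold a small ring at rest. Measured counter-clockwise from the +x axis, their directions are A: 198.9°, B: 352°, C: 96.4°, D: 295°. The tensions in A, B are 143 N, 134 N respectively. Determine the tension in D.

T_D ≈ 30.8 N

Resolve: ΣF_x = 143 cos 198.9° + 134 cos 352° + T_C cos 96.4° + T_D cos 295° = 0.
        ΣF_y = 143 sin 198.9° + 134 sin 352° + T_C sin 96.4° + T_D sin 295° = 0.
The known terms sum to (-2.594, -64.97) N, so -0.1115 T_C + 0.4226 T_D = 2.594 and 0.9938 T_C − 0.9063 T_D = 64.97.
Solving simultaneously: T_C = 93.46 N, T_D = 30.79 N.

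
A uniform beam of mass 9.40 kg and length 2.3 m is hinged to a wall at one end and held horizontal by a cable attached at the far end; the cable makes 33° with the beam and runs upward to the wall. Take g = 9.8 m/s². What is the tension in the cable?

T ≈ 84.6 N

Take torques about the hinge: T sin 33° · 2.3 = 9.40×9.8×1.15 = 105.94 N·m.
So T = 105.94 / (0.5446 × 2.3) = 84.57 N.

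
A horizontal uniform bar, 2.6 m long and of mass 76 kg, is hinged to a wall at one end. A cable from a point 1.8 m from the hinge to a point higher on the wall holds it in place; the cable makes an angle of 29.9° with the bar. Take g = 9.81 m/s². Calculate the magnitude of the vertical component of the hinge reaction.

|H_y| ≈ 207 N

Take torques about the hinge: T sin 29.9° · 1.8 = 76×9.81×1.3 = 969.23 N·m.
So T = 969.23 / (0.4985 × 1.8) = 1080.2 N.
ΣF_y = 0: H_y = (76×9.81) − T sin 29.9° = 745.56 − 538.46 = 207.1 N.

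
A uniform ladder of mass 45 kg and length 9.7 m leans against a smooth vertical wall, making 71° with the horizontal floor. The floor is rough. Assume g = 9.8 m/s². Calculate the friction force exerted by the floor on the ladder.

f ≈ 75.9 N

Torques about the foot: N_wall · 9.7 sin 71° = 45×9.8×4.85 cos 71° → N_wall = 75.924 N.
ΣF_x = 0: f_floor = N_wall = 75.924 N.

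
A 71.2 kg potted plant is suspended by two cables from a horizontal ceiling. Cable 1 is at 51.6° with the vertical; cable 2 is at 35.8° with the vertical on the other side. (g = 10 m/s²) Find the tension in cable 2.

T_2 ≈ 559 N

Angles from the horizontal: cable 1 is 90° − 51.6° = 38.4°, cable 2 is 90° − 35.8° = 54.2°.
Weight W = 71.2 × 10 = 712 N acts straight down.
Horizontal: T_1 cos 38.4° = T_2 cos 54.2°  →  T_1 = 0.7464 T_2.
Vertical: T_1 sin 38.4° + T_2 sin 54.2° = 712.
Substituting the horizontal relation into the vertical equation gives 1.275 T_2 = 712, so T_2 = 558.6 N.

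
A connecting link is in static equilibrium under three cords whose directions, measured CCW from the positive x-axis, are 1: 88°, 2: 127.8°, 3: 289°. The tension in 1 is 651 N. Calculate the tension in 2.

T_2 ≈ 724 N

Resolve: ΣF_x = 651 cos 88° + T_2 cos 127.8° + T_3 cos 289° = 0.
        ΣF_y = 651 sin 88° + T_2 sin 127.8° + T_3 sin 289° = 0.
The known terms sum to (22.72, 650.6) N, so -0.6129 T_2 + 0.3256 T_3 = -22.72 and 0.7902 T_2 − 0.9455 T_3 = -650.6.
Solving simultaneously: T_2 = 723.9 N, T_3 = 1293 N.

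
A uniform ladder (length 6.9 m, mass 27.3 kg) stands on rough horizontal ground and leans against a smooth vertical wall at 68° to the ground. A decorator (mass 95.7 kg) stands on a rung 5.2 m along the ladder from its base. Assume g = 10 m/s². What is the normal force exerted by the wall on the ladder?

N_wall ≈ 347 N

Torques about the foot: N_wall · 6.9 sin 68° = 27.3×10×3.45 cos 68° + 95.7×10×5.2 cos 68° → N_wall = 346.54 N.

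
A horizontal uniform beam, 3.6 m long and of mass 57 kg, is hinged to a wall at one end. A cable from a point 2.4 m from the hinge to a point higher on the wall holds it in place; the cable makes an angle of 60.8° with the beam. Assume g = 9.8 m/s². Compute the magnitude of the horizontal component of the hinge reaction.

H_x ≈ 234 N

Take torques about the hinge: T sin 60.8° · 2.4 = 57×9.8×1.8 = 1005.5 N·m.
So T = 1005.5 / (0.8729 × 2.4) = 479.94 N.
ΣF_x = 0: H_x = T cos 60.8° = 234.14 N.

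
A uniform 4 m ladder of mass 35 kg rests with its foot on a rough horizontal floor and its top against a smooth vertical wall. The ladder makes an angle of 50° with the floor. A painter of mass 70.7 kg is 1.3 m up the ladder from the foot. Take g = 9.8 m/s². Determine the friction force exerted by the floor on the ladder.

Torques about the foot: N_wall · 4 sin 50° = 35×9.8×2 cos 50° + 70.7×9.8×1.3 cos 50° → N_wall = 332.85 N.
ΣF_x = 0: f_floor = N_wall = 332.85 N.

f ≈ 333 N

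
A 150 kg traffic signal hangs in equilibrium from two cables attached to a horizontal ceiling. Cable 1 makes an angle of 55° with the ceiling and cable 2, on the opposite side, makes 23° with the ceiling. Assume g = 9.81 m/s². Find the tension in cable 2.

Weight W = 150 × 9.81 = 1472 N acts straight down.
Horizontal: T_1 cos 55° = T_2 cos 23°  →  T_1 = 1.605 T_2.
Vertical: T_1 sin 55° + T_2 sin 23° = 1472.
Substituting the horizontal relation into the vertical equation gives 1.705 T_2 = 1472, so T_2 = 862.9 N.

T_2 ≈ 863 N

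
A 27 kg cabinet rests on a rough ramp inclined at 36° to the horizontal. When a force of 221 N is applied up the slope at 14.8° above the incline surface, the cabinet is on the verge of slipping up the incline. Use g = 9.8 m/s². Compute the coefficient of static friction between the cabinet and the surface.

μ ≈ 0.369

On the verge of sliding up the incline, friction is at its maximum μN and acts down the slope.
Perpendicular to incline: N = W cos 36° − P sin 14.8° = 214.1 − 56.45 = 157.6 N.
Along incline: P cos 14.8° − μN = W sin 36° → μ = −(W sin 36° − P cos 14.8°) / N = 0.3689.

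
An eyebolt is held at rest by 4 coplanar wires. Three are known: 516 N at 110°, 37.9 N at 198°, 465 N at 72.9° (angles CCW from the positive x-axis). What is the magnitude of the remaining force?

F ≈ 921 N

Sum the known components: ΣF_x = -75.8 N, ΣF_y = 917.6 N.
For equilibrium the remaining force must supply (−ΣF_x, −ΣF_y) = (75.8, -917.6) N.
Magnitude = √((75.8)² + (-917.6)²) = 920.7 N; direction = atan2(-917.6, 75.8) = 274.7°.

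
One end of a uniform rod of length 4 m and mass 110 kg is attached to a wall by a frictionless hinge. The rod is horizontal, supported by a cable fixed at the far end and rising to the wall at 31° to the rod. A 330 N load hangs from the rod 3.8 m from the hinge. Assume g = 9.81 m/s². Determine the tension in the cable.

T ≈ 1660 N

Take torques about the hinge: T sin 31° · 4 = 110×9.81×2 + 330×3.8 = 3412.2 N·m.
So T = 3412.2 / (0.5150 × 4) = 1656.3 N.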